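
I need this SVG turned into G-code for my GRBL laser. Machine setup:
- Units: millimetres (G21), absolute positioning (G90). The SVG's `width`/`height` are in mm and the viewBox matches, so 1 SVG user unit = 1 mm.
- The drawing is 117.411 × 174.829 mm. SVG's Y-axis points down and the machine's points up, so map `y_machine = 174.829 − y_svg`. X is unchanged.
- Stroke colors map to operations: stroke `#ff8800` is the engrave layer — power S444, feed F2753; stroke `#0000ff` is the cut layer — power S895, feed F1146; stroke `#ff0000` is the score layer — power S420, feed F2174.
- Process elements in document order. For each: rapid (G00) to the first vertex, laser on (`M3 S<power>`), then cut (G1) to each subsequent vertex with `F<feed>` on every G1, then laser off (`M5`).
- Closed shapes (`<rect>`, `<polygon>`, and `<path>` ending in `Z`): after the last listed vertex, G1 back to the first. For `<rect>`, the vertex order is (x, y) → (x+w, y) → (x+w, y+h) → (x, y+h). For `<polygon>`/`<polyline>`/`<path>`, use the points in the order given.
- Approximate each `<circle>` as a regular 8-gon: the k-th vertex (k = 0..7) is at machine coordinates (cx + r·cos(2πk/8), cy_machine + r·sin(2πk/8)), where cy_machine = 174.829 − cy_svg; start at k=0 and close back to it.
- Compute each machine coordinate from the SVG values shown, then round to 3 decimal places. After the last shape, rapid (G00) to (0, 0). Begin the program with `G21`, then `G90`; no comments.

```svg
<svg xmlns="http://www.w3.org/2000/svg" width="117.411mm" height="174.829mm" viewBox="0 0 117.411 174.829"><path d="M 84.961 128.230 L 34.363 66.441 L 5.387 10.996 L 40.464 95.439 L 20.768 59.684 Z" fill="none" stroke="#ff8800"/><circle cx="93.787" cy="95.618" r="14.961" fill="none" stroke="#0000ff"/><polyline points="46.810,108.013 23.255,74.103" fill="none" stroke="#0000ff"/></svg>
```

1 u = 1 mm; y_m = 174.829 − y.

[1] `<path>` closed polygon, #ff8800→engrave S444 F2753: (84.961,46.599) → (34.363,108.388) → (5.387,163.833) → (40.464,79.390) → (20.768,115.145) → (84.961,46.599) (closed)

[2] `<circle>` circle, #0000ff→cut S895 F1146: (108.748,79.211) → (104.366,89.790) → (93.787,94.172) → (83.208,89.790) → (78.826,79.211) → (83.208,68.632) → (93.787,64.250) → (104.366,68.632) → (108.748,79.211) (closed)

[3] `<polyline>` line segment, #0000ff→cut S895 F1146: (46.810,66.816) → (23.255,100.726)

G21
G90
G00 X84.961 Y46.599
M3 S444
G1 X34.363 Y108.388 F2753
G1 X5.387 Y163.833 F2753
G1 X40.464 Y79.390 F2753
G1 X20.768 Y115.145 F2753
G1 X84.961 Y46.599 F2753
M5
G00 X108.748 Y79.211
M3 S895
G1 X104.366 Y89.790 F1146
G1 X93.787 Y94.172 F1146
G1 X83.208 Y89.790 F1146
G1 X78.826 Y79.211 F1146
G1 X83.208 Y68.632 F1146
G1 X93.787 Y64.250 F1146
G1 X104.366 Y68.632 F1146
G1 X108.748 Y79.211 F1146
M5
G00 X46.810 Y66.816
M3 S895
G1 X23.255 Y100.726 F1146
M5
G00 X0.000 Y0.000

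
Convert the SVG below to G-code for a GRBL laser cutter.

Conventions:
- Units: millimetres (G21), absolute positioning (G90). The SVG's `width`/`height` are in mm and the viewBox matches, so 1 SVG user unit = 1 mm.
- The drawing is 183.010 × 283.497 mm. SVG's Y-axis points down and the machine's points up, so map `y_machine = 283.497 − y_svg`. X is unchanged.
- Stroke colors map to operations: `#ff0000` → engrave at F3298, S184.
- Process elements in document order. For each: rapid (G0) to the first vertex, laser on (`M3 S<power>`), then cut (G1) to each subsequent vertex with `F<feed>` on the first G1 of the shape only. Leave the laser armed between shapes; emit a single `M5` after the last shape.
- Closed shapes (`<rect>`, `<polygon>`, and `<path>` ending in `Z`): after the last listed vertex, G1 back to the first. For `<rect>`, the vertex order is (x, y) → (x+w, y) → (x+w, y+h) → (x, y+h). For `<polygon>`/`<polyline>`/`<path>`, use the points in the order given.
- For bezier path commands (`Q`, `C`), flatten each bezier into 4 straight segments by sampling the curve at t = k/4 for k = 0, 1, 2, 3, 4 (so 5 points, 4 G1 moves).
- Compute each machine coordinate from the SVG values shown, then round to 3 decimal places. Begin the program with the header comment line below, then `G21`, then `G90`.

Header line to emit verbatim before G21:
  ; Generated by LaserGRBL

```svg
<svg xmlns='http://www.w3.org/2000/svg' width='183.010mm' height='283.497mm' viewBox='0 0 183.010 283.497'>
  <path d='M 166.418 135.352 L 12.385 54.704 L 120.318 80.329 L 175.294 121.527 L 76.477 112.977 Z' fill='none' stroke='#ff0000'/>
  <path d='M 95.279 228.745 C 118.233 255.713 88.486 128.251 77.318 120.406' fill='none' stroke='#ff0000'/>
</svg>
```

; Generated by LaserGRBL
G21
G90
G0 X166.418 Y148.145
M3 S184
G1 X12.385 Y228.793 F3298
G1 X120.318 Y203.168
G1 X175.294 Y161.970
G1 X76.477 Y170.520
G1 X166.418 Y148.145
G0 X95.279 Y54.752
M3 S184
G1 X103.727 Y59.200 F3298
G1 X99.094 Y95.867
G1 X88.064 Y139.061
G1 X77.318 Y163.091
M5

viewBox `0 0 183.010 283.497` with mm width/height → 1 unit = 1 mm. Flip: y_m = 283.497 − y_svg.

**Shape 1** — `<path>` closed polygon, stroke `#ff0000` → engrave (S184, F3298). Machine vertices: (166.418,148.145) → (12.385,228.793) → (120.318,203.168) → (175.294,161.970) → (76.477,170.520) → (166.418,148.145). Closed: final G1 returns to the first vertex.

**Shape 2** — `<path>` cubic bezier, stroke `#ff0000` → engrave (S184, F3298). Control points (SVG): P0=(95.279,228.745), P1=(118.233,255.713), P2=(88.486,128.251), P3=(77.318,120.406); sampled at t=k/4. Machine vertices: (95.279,54.752) → (103.727,59.200) → (99.094,95.867) → (88.064,139.061) → (77.318,163.091). Open path.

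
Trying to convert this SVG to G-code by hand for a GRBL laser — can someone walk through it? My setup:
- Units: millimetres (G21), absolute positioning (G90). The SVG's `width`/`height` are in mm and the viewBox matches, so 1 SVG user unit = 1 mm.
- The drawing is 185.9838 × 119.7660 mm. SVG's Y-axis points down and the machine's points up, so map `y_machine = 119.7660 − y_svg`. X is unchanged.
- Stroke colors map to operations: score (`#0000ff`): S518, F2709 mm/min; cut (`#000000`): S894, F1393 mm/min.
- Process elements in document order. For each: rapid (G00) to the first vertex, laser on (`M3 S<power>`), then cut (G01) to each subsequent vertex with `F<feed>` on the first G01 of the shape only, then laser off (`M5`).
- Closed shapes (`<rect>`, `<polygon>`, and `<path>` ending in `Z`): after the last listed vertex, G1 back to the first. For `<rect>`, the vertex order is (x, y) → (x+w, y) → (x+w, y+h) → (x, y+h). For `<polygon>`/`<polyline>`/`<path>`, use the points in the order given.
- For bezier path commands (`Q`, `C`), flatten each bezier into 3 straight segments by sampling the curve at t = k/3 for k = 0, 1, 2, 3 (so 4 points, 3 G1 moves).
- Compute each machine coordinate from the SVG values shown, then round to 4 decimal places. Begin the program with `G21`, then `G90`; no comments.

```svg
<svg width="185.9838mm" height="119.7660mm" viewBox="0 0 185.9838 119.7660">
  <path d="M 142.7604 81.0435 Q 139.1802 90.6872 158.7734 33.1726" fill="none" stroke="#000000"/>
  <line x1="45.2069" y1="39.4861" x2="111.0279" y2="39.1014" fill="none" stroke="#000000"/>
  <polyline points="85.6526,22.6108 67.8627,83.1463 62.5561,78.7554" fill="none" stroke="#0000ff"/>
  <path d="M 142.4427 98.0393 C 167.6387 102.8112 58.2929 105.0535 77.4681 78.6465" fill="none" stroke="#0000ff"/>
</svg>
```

viewBox `0 0 185.9838 119.7660` with mm width/height → 1 unit = 1 mm. Flip: y_m = 119.7660 − y_svg.

**Shape 1** — `<path>` quadratic bezier, stroke `#000000` → cut (S894, F1393). Control points (SVG): P0=(142.7604,81.0435), P1=(139.1802,90.6872), P2=(158.7734,33.1726); sampled at t=k/3. Machine vertices: (142.7604,38.7225) → (142.9484,39.7554) → (148.2861,55.7124) → (158.7734,86.5934). Open path.

**Shape 2** — `<line>` line segment, stroke `#000000` → cut (S894, F1393). Machine vertices: (45.2069,80.2799) → (111.0279,80.6646). Open path.

**Shape 3** — `<polyline>` open polyline, stroke `#0000ff` → score (S518, F2709). Machine vertices: (85.6526,97.1552) → (67.8627,36.6197) → (62.5561,41.0106). Open path.

**Shape 4** — `<path>` cubic bezier, stroke `#0000ff` → score (S518, F2709). Control points (SVG): P0=(142.4427,98.0393), P1=(167.6387,102.8112), P2=(58.2929,105.0535), P3=(77.4681,78.6465); sampled at t=k/3. Machine vertices: (142.4427,21.7267) → (132.5345,18.7654) → (91.3902,23.2949) → (77.4681,41.1195). Open path.

G21
G90
G00 X142.7604 Y38.7225
M3 S894
G01 X142.9484 Y39.7554 F1393
G01 X148.2861 Y55.7124
G01 X158.7734 Y86.5934
M5
G00 X45.2069 Y80.2799
M3 S894
G01 X111.0279 Y80.6646 F1393
M5
G00 X85.6526 Y97.1552
M3 S518
G01 X67.8627 Y36.6197 F2709
G01 X62.5561 Y41.0106
M5
G00 X142.4427 Y21.7267
M3 S518
G01 X132.5345 Y18.7654 F2709
G01 X91.3902 Y23.2949
G01 X77.4681 Y41.1195
M5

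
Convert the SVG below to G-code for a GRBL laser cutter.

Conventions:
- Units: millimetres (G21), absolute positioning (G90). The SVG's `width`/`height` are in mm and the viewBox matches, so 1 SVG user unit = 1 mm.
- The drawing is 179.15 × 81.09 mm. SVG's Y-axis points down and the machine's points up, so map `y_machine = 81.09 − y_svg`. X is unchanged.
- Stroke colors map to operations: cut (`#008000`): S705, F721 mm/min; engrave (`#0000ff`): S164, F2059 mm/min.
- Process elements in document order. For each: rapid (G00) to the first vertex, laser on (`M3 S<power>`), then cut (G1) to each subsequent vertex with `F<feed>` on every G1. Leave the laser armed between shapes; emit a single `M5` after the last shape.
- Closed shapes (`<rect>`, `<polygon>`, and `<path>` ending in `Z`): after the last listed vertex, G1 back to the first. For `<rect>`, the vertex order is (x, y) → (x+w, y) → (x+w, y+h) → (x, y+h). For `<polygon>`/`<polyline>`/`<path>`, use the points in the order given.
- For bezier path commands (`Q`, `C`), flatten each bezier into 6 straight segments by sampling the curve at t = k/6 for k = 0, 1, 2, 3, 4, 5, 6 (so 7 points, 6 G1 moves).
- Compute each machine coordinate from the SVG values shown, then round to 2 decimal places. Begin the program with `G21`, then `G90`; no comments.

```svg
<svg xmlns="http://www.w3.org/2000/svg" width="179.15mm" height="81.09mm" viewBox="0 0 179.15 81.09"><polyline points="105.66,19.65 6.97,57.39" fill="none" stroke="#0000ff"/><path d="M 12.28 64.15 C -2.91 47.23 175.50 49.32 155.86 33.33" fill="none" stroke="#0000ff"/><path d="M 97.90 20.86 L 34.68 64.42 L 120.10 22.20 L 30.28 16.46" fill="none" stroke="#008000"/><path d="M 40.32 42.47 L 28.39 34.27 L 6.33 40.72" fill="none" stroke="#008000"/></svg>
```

G21
G90
G00 X105.66 Y61.44
M3 S164
G1 X6.97 Y23.70 F2059
G00 X12.28 Y16.94
M3 S164
G1 X19.01 Y23.99 F2059
G1 X47.12 Y28.90 F2059
G1 X85.74 Y32.70 F2059
G1 X123.99 Y36.42 F2059
G1 X150.99 Y41.10 F2059
G1 X155.86 Y47.76 F2059
G00 X97.90 Y60.23
M3 S705
G1 X34.68 Y16.67 F721
G1 X120.10 Y58.89 F721
G1 X30.28 Y64.63 F721
G00 X40.32 Y38.62
M3 S705
G1 X28.39 Y46.82 F721
G1 X6.33 Y40.37 F721
M5

Since the viewBox matches the mm dimensions, user units are millimetres directly. The only transform is the Y-flip y_m = 81.09 − y_svg.

Shape 1 is a line segment drawn with `<polyline>`. Its stroke #0000ff means engrave at S164, F2059. After flipping Y the toolpath is (105.66,61.44) → (6.97,23.70).

Shape 2 is a cubic bezier drawn with `<path>`. Its stroke #0000ff means engrave at S164, F2059. After flipping Y the toolpath is (12.28,16.94) → (19.01,23.99) → (47.12,28.90) → (85.74,32.70) → (123.99,36.42) → (150.99,41.10) → (155.86,47.76).

Shape 3 is a open polyline drawn with `<path>`. Its stroke #008000 means cut at S705, F721. After flipping Y the toolpath is (97.90,60.23) → (34.68,16.67) → (120.10,58.89) → (30.28,64.63).

Shape 4 is a open polyline drawn with `<path>`. Its stroke #008000 means cut at S705, F721. After flipping Y the toolpath is (40.32,38.62) → (28.39,46.82) → (6.33,40.37).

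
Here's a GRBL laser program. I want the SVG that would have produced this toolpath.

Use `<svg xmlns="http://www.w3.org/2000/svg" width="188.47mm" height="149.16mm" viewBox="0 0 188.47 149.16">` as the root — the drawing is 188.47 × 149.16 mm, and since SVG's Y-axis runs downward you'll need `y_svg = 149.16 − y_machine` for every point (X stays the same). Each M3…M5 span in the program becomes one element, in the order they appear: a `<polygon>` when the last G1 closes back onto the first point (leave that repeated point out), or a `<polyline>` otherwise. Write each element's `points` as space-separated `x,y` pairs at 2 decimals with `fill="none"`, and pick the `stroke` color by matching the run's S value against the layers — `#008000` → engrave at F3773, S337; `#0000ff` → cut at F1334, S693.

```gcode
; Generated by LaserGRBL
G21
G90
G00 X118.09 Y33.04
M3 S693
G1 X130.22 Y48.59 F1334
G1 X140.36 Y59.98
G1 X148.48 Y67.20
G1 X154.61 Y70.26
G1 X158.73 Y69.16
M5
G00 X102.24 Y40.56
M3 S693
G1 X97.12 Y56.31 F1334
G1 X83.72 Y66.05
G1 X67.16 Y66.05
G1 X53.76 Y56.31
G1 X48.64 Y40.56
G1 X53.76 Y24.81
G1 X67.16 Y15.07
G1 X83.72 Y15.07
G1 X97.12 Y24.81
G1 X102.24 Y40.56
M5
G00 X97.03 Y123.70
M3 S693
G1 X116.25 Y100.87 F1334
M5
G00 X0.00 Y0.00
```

<svg xmlns="http://www.w3.org/2000/svg" width="188.47mm" height="149.16mm" viewBox="0 0 188.47 149.16">
  <polyline points="118.09,116.12 130.22,100.57 140.36,89.18 148.48,81.96 154.61,78.90 158.73,80.00" fill="none" stroke="#0000ff"/>
  <polygon points="102.24,108.60 97.12,92.85 83.72,83.11 67.16,83.11 53.76,92.85 48.64,108.60 53.76,124.35 67.16,134.09 83.72,134.09 97.12,124.35" fill="none" stroke="#0000ff"/>
  <polyline points="97.03,25.46 116.25,48.29" fill="none" stroke="#0000ff"/>
</svg>

Each laser-on run becomes one SVG element. Flip Y back into SVG space with y_svg = 149.16 − y_machine. Every run uses S693, so all elements get stroke `#0000ff` (cut).

Run 1: The run is open, so emit a `<polyline>` with points (Y-flipped): 118.09,116.12 130.22,100.57 140.36,89.18 148.48,81.96 154.61,78.90 158.73,80.00.

Run 2: The run returns to its start, so emit a `<polygon>` with points (Y-flipped): 102.24,108.60 97.12,92.85 83.72,83.11 67.16,83.11 53.76,92.85 48.64,108.60 53.76,124.35 67.16,134.09 83.72,134.09 97.12,124.35.

Run 3: The run is open, so emit a `<polyline>` with points (Y-flipped): 97.03,25.46 116.25,48.29.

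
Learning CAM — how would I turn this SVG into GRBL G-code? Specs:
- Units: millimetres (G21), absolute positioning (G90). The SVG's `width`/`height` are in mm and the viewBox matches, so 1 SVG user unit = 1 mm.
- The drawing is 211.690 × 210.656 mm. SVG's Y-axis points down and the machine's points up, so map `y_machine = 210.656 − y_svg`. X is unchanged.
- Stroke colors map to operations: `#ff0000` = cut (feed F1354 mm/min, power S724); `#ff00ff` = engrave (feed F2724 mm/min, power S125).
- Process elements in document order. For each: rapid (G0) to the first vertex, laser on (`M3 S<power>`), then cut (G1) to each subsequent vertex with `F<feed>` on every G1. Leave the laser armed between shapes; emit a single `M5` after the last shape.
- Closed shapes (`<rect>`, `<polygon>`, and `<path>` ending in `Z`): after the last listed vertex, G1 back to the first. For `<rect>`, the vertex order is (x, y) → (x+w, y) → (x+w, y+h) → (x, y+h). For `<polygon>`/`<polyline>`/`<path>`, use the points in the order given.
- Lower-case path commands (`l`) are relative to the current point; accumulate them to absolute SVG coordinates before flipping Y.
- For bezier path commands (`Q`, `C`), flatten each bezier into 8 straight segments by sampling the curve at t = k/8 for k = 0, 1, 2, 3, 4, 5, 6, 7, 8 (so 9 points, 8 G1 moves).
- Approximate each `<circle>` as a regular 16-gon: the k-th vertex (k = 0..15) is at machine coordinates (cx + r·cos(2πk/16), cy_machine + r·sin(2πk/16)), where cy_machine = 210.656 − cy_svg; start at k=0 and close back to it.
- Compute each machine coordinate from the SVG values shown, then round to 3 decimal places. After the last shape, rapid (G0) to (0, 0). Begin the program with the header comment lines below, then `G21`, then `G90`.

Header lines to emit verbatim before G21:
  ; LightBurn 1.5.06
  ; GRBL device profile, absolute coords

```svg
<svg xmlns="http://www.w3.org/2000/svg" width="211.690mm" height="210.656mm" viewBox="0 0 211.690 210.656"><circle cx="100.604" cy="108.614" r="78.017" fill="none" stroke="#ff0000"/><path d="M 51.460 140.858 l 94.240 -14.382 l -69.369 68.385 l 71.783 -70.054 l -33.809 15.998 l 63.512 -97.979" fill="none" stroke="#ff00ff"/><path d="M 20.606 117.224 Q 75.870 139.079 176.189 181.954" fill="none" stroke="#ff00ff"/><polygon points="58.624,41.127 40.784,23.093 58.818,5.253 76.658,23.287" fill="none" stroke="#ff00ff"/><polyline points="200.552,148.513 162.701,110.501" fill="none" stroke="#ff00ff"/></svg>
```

; LightBurn 1.5.06
; GRBL device profile, absolute coords
G21
G90
G0 X178.621 Y102.042
M3 S724
G1 X172.682 Y131.898 F1354
G1 X155.770 Y157.208 F1354
G1 X130.460 Y174.120 F1354
G1 X100.604 Y180.059 F1354
G1 X70.748 Y174.120 F1354
G1 X45.438 Y157.208 F1354
G1 X28.526 Y131.898 F1354
G1 X22.587 Y102.042 F1354
G1 X28.526 Y72.186 F1354
G1 X45.438 Y46.876 F1354
G1 X70.748 Y29.964 F1354
G1 X100.604 Y24.025 F1354
G1 X130.460 Y29.964 F1354
G1 X155.770 Y46.876 F1354
G1 X172.682 Y72.186 F1354
G1 X178.621 Y102.042 F1354
G0 X51.460 Y69.798
M3 S125
G1 X145.700 Y84.180 F2724
G1 X76.331 Y15.795 F2724
G1 X148.114 Y85.849 F2724
G1 X114.305 Y69.851 F2724
G1 X177.817 Y167.830 F2724
G0 X20.606 Y93.432
M3 S125
G1 X35.126 Y87.640 F2724
G1 X51.054 Y81.191 F2724
G1 X68.390 Y74.085 F2724
G1 X87.134 Y66.322 F2724
G1 X107.286 Y57.902 F2724
G1 X128.845 Y48.826 F2724
G1 X151.813 Y39.092 F2724
G1 X176.189 Y28.702 F2724
G0 X58.624 Y169.529
M3 S125
G1 X40.784 Y187.563 F2724
G1 X58.818 Y205.403 F2724
G1 X76.658 Y187.369 F2724
G1 X58.624 Y169.529 F2724
G0 X200.552 Y62.143
M3 S125
G1 X162.701 Y100.155 F2724
M5
G0 X0.000 Y0.000

viewBox `0 0 211.690 210.656` with mm width/height → 1 unit = 1 mm. Flip: y_m = 210.656 − y_svg.

**Shape 1** — `<circle>` circle, stroke `#ff0000` → cut (S724, F1354). Machine vertices: (178.621,102.042) → (172.682,131.898) → (155.770,157.208) → (130.460,174.120) → (100.604,180.059) → (70.748,174.120) → (45.438,157.208) → (28.526,131.898) → (22.587,102.042) → (28.526,72.186) → (45.438,46.876) → (70.748,29.964) → (100.604,24.025) → (130.460,29.964) → (155.770,46.876) → (172.682,72.186) → (178.621,102.042). Closed: final G1 returns to the first vertex.

**Shape 2** — `<path>` open polyline, stroke `#ff00ff` → engrave (S125, F2724). Machine vertices: (51.460,69.798) → (145.700,84.180) → (76.331,15.795) → (148.114,85.849) → (114.305,69.851) → (177.817,167.830). Open path.

**Shape 3** — `<path>` quadratic bezier, stroke `#ff00ff` → engrave (S125, F2724). Control points (SVG): P0=(20.606,117.224), P1=(75.870,139.079), P2=(176.189,181.954); sampled at t=k/8. Machine vertices: (20.606,93.432) → (35.126,87.640) → (51.054,81.191) → (68.390,74.085) → (87.134,66.322) → (107.286,57.902) → (128.845,48.826) → (151.813,39.092) → (176.189,28.702). Open path.

**Shape 4** — `<polygon>` regular polygon, stroke `#ff00ff` → engrave (S125, F2724). Machine vertices: (58.624,169.529) → (40.784,187.563) → (58.818,205.403) → (76.658,187.369) → (58.624,169.529). Closed: final G1 returns to the first vertex.

**Shape 5** — `<polyline>` line segment, stroke `#ff00ff` → engrave (S125, F2724). Machine vertices: (200.552,62.143) → (162.701,100.155). Open path.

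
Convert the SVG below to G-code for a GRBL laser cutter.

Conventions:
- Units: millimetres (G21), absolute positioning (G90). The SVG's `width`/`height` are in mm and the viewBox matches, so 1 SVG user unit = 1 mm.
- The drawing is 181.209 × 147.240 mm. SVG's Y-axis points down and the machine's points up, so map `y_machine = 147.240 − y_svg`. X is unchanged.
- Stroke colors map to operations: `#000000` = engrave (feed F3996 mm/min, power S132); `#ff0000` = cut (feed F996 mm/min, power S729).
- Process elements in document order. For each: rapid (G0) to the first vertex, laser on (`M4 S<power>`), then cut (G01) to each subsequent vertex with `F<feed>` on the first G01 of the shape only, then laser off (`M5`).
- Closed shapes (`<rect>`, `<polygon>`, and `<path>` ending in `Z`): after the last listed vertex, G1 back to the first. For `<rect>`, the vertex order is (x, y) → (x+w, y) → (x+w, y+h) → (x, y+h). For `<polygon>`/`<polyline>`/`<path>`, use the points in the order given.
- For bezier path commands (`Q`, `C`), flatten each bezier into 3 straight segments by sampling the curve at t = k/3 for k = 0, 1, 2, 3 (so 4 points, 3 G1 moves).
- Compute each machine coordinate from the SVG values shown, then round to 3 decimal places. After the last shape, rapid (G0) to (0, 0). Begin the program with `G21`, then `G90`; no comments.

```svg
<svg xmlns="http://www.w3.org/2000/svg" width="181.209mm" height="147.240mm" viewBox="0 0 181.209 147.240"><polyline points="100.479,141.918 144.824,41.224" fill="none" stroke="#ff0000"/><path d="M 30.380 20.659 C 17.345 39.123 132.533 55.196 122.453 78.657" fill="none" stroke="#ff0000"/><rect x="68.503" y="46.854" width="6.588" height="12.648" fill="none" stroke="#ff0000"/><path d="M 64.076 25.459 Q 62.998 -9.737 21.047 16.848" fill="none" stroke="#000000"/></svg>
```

Since the viewBox matches the mm dimensions, user units are millimetres directly. The only transform is the Y-flip y_m = 147.240 − y_svg.

Shape 1 is a line segment drawn with `<polyline>`. Its stroke #ff0000 means cut at S729, F996. After flipping Y the toolpath is (100.479,5.322) → (144.824,106.016).

Shape 2 is a cubic bezier drawn with `<path>`. Its stroke #ff0000 means cut at S729, F996. After flipping Y the toolpath is (30.380,126.581) → (50.697,108.552) → (100.166,89.944) → (122.453,68.583).

Shape 3 is a rectangle drawn with `<rect>`. Its stroke #ff0000 means cut at S729, F996. After flipping Y the toolpath is (68.503,100.386) → (75.091,100.386) → (75.091,87.738) → (68.503,87.738) → (68.503,100.386), returning to the start.

Shape 4 is a quadratic bezier drawn with `<path>`. Its stroke #000000 means engrave at S132, F3996. After flipping Y the toolpath is (64.076,121.781) → (58.816,138.380) → (44.473,141.251) → (21.047,130.392).

G21
G90
G0 X100.479 Y5.322
M4 S729
G01 X144.824 Y106.016 F996
M5
G0 X30.380 Y126.581
M4 S729
G01 X50.697 Y108.552 F996
G01 X100.166 Y89.944
G01 X122.453 Y68.583
M5
G0 X68.503 Y100.386
M4 S729
G01 X75.091 Y100.386 F996
G01 X75.091 Y87.738
G01 X68.503 Y87.738
G01 X68.503 Y100.386
M5
G0 X64.076 Y121.781
M4 S132
G01 X58.816 Y138.380 F3996
G01 X44.473 Y141.251
G01 X21.047 Y130.392
M5
G0 X0.000 Y0.000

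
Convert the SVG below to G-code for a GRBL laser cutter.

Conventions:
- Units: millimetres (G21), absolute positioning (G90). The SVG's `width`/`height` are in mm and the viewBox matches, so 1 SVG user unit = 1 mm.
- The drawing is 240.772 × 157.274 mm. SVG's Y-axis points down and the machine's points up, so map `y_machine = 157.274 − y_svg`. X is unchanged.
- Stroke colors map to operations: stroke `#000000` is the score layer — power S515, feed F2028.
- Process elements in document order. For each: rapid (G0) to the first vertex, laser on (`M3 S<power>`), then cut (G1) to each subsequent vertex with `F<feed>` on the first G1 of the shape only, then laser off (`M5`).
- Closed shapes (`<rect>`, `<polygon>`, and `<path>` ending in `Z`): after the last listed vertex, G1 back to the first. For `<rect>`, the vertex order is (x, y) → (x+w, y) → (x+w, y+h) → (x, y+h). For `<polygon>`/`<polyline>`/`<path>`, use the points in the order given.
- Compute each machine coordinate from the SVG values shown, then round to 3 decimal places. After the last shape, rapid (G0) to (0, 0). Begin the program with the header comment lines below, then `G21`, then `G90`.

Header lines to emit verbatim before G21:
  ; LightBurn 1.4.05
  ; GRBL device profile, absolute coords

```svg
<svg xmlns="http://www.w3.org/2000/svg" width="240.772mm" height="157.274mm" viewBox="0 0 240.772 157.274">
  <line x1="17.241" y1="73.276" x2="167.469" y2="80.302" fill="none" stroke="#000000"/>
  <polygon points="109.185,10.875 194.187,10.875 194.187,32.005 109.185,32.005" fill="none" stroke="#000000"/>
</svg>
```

Since the viewBox matches the mm dimensions, user units are millimetres directly. The only transform is the Y-flip y_m = 157.274 − y_svg.

Shape 1 is a line segment drawn with `<line>`. Its stroke #000000 means score at S515, F2028. After flipping Y the toolpath is (17.241,83.998) → (167.469,76.972).

Shape 2 is a rectangle drawn with `<polygon>`. Its stroke #000000 means score at S515, F2028. After flipping Y the toolpath is (109.185,146.399) → (194.187,146.399) → (194.187,125.269) → (109.185,125.269) → (109.185,146.399), returning to the start.

; LightBurn 1.4.05
; GRBL device profile, absolute coords
G21
G90
G0 X17.241 Y83.998
M3 S515
G1 X167.469 Y76.972 F2028
M5
G0 X109.185 Y146.399
M3 S515
G1 X194.187 Y146.399 F2028
G1 X194.187 Y125.269
G1 X109.185 Y125.269
G1 X109.185 Y146.399
M5
G0 X0.000 Y0.000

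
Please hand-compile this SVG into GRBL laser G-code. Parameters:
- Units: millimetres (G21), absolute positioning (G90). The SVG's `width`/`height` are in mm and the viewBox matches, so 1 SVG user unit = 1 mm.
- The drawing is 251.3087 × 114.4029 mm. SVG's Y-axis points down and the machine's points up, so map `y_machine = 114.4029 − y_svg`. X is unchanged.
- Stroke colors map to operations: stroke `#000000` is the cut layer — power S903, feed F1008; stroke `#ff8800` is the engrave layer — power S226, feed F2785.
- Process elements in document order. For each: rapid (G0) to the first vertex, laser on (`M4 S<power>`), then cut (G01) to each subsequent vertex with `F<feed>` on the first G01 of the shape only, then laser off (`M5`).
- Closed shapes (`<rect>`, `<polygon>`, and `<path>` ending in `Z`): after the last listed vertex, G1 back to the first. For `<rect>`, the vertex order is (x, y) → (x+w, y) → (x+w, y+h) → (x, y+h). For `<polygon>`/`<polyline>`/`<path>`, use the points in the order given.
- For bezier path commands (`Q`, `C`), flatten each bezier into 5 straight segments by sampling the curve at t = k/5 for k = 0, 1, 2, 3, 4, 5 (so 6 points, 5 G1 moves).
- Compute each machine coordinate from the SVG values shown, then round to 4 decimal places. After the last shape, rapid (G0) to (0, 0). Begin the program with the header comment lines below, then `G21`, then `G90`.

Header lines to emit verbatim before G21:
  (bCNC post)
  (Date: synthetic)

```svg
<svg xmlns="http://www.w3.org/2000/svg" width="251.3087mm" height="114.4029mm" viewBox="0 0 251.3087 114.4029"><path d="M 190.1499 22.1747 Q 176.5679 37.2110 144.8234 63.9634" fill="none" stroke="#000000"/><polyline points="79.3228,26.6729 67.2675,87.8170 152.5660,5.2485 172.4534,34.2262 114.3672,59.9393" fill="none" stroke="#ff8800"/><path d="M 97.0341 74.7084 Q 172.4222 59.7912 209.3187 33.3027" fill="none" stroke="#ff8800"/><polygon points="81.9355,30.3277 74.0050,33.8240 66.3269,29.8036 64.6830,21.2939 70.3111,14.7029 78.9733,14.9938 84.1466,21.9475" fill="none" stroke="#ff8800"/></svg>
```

(bCNC post)
(Date: synthetic)
G21
G90
G0 X190.1499 Y92.2282
M4 S903
G01 X183.9906 Y85.7450 F1008
G01 X176.3783 Y78.3246
G01 X167.3130 Y69.9668
G01 X156.7947 Y60.6718
G01 X144.8234 Y50.4395
M5
G0 X79.3228 Y87.7300
M4 S226
G01 X67.2675 Y26.5859 F2785
G01 X152.5660 Y109.1544
G01 X172.4534 Y80.1767
G01 X114.3672 Y54.4636
M5
G0 X97.0341 Y39.6945
M4 S226
G01 X125.6497 Y46.1242 F2785
G01 X151.1859 Y53.4797
G01 X173.6428 Y61.7608
G01 X193.0204 Y70.9677
G01 X209.3187 Y81.1002
M5
G0 X81.9355 Y84.0752
M4 S226
G01 X74.0050 Y80.5789 F2785
G01 X66.3269 Y84.5993
G01 X64.6830 Y93.1090
G01 X70.3111 Y99.7000
G01 X78.9733 Y99.4091
G01 X84.1466 Y92.4554
G01 X81.9355 Y84.0752
M5
G0 X0.0000 Y0.0000

viewBox `0 0 251.3087 114.4029` with mm width/height → 1 unit = 1 mm. Flip: y_m = 114.4029 − y_svg.

**Shape 1** — `<path>` quadratic bezier, stroke `#000000` → cut (S903, F1008). Control points (SVG): P0=(190.1499,22.1747), P1=(176.5679,37.2110), P2=(144.8234,63.9634); sampled at t=k/5. Machine vertices: (190.1499,92.2282) → (183.9906,85.7450) → (176.3783,78.3246) → (167.3130,69.9668) → (156.7947,60.6718) → (144.8234,50.4395). Open path.

**Shape 2** — `<polyline>` open polyline, stroke `#ff8800` → engrave (S226, F2785). Machine vertices: (79.3228,87.7300) → (67.2675,26.5859) → (152.5660,109.1544) → (172.4534,80.1767) → (114.3672,54.4636). Open path.

**Shape 3** — `<path>` quadratic bezier, stroke `#ff8800` → engrave (S226, F2785). Control points (SVG): P0=(97.0341,74.7084), P1=(172.4222,59.7912), P2=(209.3187,33.3027); sampled at t=k/5. Machine vertices: (97.0341,39.6945) → (125.6497,46.1242) → (151.1859,53.4797) → (173.6428,61.7608) → (193.0204,70.9677) → (209.3187,81.1002). Open path.

**Shape 4** — `<polygon>` regular polygon, stroke `#ff8800` → engrave (S226, F2785). Machine vertices: (81.9355,84.0752) → (74.0050,80.5789) → (66.3269,84.5993) → (64.6830,93.1090) → (70.3111,99.7000) → (78.9733,99.4091) → (84.1466,92.4554) → (81.9355,84.0752). Closed: final G1 returns to the first vertex.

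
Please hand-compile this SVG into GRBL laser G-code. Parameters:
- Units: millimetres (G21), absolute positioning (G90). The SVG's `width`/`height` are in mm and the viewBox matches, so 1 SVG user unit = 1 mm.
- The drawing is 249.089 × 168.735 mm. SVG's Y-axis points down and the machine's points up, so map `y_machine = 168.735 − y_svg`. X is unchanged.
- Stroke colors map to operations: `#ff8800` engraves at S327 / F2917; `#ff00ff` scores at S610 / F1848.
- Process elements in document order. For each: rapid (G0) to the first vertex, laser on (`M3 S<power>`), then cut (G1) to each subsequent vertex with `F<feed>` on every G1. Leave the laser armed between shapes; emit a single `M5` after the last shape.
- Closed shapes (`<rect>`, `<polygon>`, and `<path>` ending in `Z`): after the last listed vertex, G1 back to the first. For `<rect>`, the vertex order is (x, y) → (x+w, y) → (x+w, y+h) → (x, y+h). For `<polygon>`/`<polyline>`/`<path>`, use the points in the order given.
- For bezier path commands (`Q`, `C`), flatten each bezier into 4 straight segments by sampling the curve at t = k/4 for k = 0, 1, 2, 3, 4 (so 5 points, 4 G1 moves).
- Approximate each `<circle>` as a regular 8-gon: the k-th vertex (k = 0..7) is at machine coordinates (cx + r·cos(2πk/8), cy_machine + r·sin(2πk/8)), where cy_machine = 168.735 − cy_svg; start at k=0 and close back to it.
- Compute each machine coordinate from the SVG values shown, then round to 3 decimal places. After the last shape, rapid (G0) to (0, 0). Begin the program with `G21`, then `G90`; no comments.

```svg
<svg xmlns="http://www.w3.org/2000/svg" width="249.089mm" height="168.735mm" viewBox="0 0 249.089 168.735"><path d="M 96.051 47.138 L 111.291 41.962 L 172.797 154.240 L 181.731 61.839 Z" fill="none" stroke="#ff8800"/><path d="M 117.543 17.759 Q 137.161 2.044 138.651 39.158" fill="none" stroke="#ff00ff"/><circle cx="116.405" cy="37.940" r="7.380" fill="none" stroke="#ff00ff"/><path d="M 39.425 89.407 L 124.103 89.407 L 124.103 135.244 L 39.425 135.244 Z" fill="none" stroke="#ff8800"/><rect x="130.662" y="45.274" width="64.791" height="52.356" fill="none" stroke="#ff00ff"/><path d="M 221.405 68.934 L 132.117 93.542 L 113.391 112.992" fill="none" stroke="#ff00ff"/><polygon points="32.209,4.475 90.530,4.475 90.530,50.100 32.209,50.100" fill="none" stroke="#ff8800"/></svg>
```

G21
G90
G0 X96.051 Y121.597
M3 S327
G1 X111.291 Y126.773 F2917
G1 X172.797 Y14.495 F2917
G1 X181.731 Y106.896 F2917
G1 X96.051 Y121.597 F2917
G0 X117.543 Y150.976
M3 S610
G1 X126.219 Y155.532 F1848
G1 X132.629 Y153.484 F1848
G1 X136.773 Y144.832 F1848
G1 X138.651 Y129.577 F1848
G0 X123.785 Y130.795
M3 S610
G1 X121.623 Y136.013 F1848
G1 X116.405 Y138.175 F1848
G1 X111.187 Y136.013 F1848
G1 X109.025 Y130.795 F1848
G1 X111.187 Y125.577 F1848
G1 X116.405 Y123.415 F1848
G1 X121.623 Y125.577 F1848
G1 X123.785 Y130.795 F1848
G0 X39.425 Y79.328
M3 S327
G1 X124.103 Y79.328 F2917
G1 X124.103 Y33.491 F2917
G1 X39.425 Y33.491 F2917
G1 X39.425 Y79.328 F2917
G0 X130.662 Y123.461
M3 S610
G1 X195.453 Y123.461 F1848
G1 X195.453 Y71.105 F1848
G1 X130.662 Y71.105 F1848
G1 X130.662 Y123.461 F1848
G0 X221.405 Y99.801
M3 S610
G1 X132.117 Y75.193 F1848
G1 X113.391 Y55.743 F1848
G0 X32.209 Y164.260
M3 S327
G1 X90.530 Y164.260 F2917
G1 X90.530 Y118.635 F2917
G1 X32.209 Y118.635 F2917
G1 X32.209 Y164.260 F2917
M5
G0 X0.000 Y0.000

viewBox `0 0 249.089 168.735` with mm width/height → 1 unit = 1 mm. Flip: y_m = 168.735 − y_svg.

**Shape 1** — `<path>` closed polygon, stroke `#ff8800` → engrave (S327, F2917). Machine vertices: (96.051,121.597) → (111.291,126.773) → (172.797,14.495) → (181.731,106.896) → (96.051,121.597). Closed: final G1 returns to the first vertex.

**Shape 2** — `<path>` quadratic bezier, stroke `#ff00ff` → score (S610, F1848). Control points (SVG): P0=(117.543,17.759), P1=(137.161,2.044), P2=(138.651,39.158); sampled at t=k/4. Machine vertices: (117.543,150.976) → (126.219,155.532) → (132.629,153.484) → (136.773,144.832) → (138.651,129.577). Open path.

**Shape 3** — `<circle>` circle, stroke `#ff00ff` → score (S610, F1848). Machine vertices: (123.785,130.795) → (121.623,136.013) → (116.405,138.175) → (111.187,136.013) → (109.025,130.795) → (111.187,125.577) → (116.405,123.415) → (121.623,125.577) → (123.785,130.795). Closed: final G1 returns to the first vertex.

**Shape 4** — `<path>` rectangle, stroke `#ff8800` → engrave (S327, F2917). Machine vertices: (39.425,79.328) → (124.103,79.328) → (124.103,33.491) → (39.425,33.491) → (39.425,79.328). Closed: final G1 returns to the first vertex.

**Shape 5** — `<rect>` rectangle, stroke `#ff00ff` → score (S610, F1848). Machine vertices: (130.662,123.461) → (195.453,123.461) → (195.453,71.105) → (130.662,71.105) → (130.662,123.461). Closed: final G1 returns to the first vertex.

**Shape 6** — `<path>` open polyline, stroke `#ff00ff` → score (S610, F1848). Machine vertices: (221.405,99.801) → (132.117,75.193) → (113.391,55.743). Open path.

**Shape 7** — `<polygon>` rectangle, stroke `#ff8800` → engrave (S327, F2917). Machine vertices: (32.209,164.260) → (90.530,164.260) → (90.530,118.635) → (32.209,118.635) → (32.209,164.260). Closed: final G1 returns to the first vertex.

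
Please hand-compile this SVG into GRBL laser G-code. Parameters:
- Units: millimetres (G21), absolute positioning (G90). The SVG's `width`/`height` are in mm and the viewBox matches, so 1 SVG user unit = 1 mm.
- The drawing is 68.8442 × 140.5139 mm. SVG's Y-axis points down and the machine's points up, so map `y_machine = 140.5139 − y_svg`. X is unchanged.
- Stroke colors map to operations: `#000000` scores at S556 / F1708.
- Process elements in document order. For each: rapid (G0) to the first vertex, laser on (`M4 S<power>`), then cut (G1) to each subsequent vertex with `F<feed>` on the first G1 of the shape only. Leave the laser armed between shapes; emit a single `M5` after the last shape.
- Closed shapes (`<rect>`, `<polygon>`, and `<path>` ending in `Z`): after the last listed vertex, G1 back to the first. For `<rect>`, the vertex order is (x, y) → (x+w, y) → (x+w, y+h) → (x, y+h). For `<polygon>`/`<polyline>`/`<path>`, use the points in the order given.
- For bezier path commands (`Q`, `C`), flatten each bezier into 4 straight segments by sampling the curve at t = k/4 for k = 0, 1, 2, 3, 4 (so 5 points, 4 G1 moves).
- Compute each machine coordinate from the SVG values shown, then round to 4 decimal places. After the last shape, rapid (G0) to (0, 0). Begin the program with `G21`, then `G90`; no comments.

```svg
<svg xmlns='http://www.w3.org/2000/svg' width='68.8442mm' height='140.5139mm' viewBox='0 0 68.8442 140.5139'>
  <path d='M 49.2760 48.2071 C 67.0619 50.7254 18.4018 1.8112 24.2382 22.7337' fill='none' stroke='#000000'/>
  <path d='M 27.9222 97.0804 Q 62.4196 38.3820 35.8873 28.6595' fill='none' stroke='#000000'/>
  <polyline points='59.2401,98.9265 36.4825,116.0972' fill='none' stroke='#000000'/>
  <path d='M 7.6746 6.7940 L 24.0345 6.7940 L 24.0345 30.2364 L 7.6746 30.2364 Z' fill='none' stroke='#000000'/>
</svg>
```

G21
G90
G0 X49.2760 Y92.3068
M4 S556
G1 X52.0465 Y98.1668 F1708
G1 X41.2382 Y111.9451
G1 X28.1893 Y122.2725
G1 X24.2382 Y117.7802
G0 X27.9222 Y43.4335
M4 S556
G1 X41.3565 Y69.7217 F1708
G1 X47.1622 Y89.8879
G1 X45.3391 Y103.9322
G1 X35.8873 Y111.8544
G0 X59.2401 Y41.5874
M4 S556
G1 X36.4825 Y24.4167 F1708
G0 X7.6746 Y133.7199
M4 S556
G1 X24.0345 Y133.7199 F1708
G1 X24.0345 Y110.2775
G1 X7.6746 Y110.2775
G1 X7.6746 Y133.7199
M5
G0 X0.0000 Y0.0000

1 u = 1 mm; y_m = 140.5139 − y.

[1] `<path>` cubic bezier, #000000→score S556 F1708: (49.2760,92.3068) → (52.0465,98.1668) → (41.2382,111.9451) → (28.1893,122.2725) → (24.2382,117.7802)

[2] `<path>` quadratic bezier, #000000→score S556 F1708: (27.9222,43.4335) → (41.3565,69.7217) → (47.1622,89.8879) → (45.3391,103.9322) → (35.8873,111.8544)

[3] `<polyline>` line segment, #000000→score S556 F1708: (59.2401,41.5874) → (36.4825,24.4167)

[4] `<path>` rectangle, #000000→score S556 F1708: (7.6746,133.7199) → (24.0345,133.7199) → (24.0345,110.2775) → (7.6746,110.2775) → (7.6746,133.7199) (closed)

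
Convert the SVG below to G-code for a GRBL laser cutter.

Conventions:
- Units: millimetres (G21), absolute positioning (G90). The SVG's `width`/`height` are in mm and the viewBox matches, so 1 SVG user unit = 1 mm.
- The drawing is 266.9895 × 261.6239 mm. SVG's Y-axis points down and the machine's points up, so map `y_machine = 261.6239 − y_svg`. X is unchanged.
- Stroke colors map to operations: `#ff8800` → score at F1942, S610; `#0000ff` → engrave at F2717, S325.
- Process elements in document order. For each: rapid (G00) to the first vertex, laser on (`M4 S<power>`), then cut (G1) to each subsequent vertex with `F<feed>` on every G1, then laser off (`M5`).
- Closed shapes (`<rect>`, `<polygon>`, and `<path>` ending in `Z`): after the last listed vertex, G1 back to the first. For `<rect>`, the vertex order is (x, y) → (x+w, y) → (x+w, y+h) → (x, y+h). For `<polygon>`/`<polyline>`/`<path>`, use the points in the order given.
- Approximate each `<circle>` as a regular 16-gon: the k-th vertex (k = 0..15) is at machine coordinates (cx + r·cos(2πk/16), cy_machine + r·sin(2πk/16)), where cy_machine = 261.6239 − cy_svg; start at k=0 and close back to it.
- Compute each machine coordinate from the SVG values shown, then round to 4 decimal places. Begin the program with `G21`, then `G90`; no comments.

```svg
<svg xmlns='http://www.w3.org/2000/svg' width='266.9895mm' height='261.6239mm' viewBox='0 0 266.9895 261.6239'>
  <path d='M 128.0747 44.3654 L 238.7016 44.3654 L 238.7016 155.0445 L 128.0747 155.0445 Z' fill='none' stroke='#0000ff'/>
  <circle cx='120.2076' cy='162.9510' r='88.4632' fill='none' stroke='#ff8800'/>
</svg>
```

1 u = 1 mm; y_m = 261.6239 − y.

[1] `<path>` rectangle, #0000ff→engrave S325 F2717: (128.0747,217.2585) → (238.7016,217.2585) → (238.7016,106.5794) → (128.0747,106.5794) → (128.0747,217.2585) (closed)

[2] `<circle>` circle, #ff8800→score S610 F1942: (208.6708,98.6729) → (201.9369,132.5263) → (182.7605,161.2258) → (154.0610,180.4022) → (120.2076,187.1361) → (86.3542,180.4022) → (57.6547,161.2258) → (38.4783,132.5263) → (31.7444,98.6729) → (38.4783,64.8195) → (57.6547,36.1200) → (86.3542,16.9436) → (120.2076,10.2097) → (154.0610,16.9436) → (182.7605,36.1200) → (201.9369,64.8195) → (208.6708,98.6729) (closed)

G21
G90
G00 X128.0747 Y217.2585
M4 S325
G1 X238.7016 Y217.2585 F2717
G1 X238.7016 Y106.5794 F2717
G1 X128.0747 Y106.5794 F2717
G1 X128.0747 Y217.2585 F2717
M5
G00 X208.6708 Y98.6729
M4 S610
G1 X201.9369 Y132.5263 F1942
G1 X182.7605 Y161.2258 F1942
G1 X154.0610 Y180.4022 F1942
G1 X120.2076 Y187.1361 F1942
G1 X86.3542 Y180.4022 F1942
G1 X57.6547 Y161.2258 F1942
G1 X38.4783 Y132.5263 F1942
G1 X31.7444 Y98.6729 F1942
G1 X38.4783 Y64.8195 F1942
G1 X57.6547 Y36.1200 F1942
G1 X86.3542 Y16.9436 F1942
G1 X120.2076 Y10.2097 F1942
G1 X154.0610 Y16.9436 F1942
G1 X182.7605 Y36.1200 F1942
G1 X201.9369 Y64.8195 F1942
G1 X208.6708 Y98.6729 F1942
M5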